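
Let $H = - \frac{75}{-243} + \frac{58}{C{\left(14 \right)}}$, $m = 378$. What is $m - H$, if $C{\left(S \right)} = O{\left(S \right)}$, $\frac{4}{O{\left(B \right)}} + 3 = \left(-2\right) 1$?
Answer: $\frac{72931}{162} \approx 450.19$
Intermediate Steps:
$O{\left(B \right)} = - \frac{4}{5}$ ($O{\left(B \right)} = \frac{4}{-3 - 2} = \frac{4}{-5} = 4 \left(- \frac{1}{5}\right) = - \frac{4}{5}$)
$C{\left(S \right)} = - \frac{4}{5}$
$H = - \frac{11695}{162}$ ($H = - \frac{75}{-243} + \frac{58}{- \frac{4}{5}} = \left(-75\right) \left(- \frac{1}{243}\right) + 58 \left(- \frac{5}{4}\right) = \frac{25}{81} - \frac{145}{2} = - \frac{11695}{162} \approx -72.191$)
$m - H = 378 - - \frac{11695}{162} = 378 + \frac{11695}{162} = \frac{72931}{162}$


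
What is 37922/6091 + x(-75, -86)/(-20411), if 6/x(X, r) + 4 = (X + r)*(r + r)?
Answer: 10715615122775/1721133163444 ≈ 6.2259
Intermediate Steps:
x(X, r) = 6/(-4 + 2*r*(X + r)) (x(X, r) = 6/(-4 + (X + r)*(r + r)) = 6/(-4 + (X + r)*(2*r)) = 6/(-4 + 2*r*(X + r)))
37922/6091 + x(-75, -86)/(-20411) = 37922/6091 + (3/(-2 + (-86)² - 75*(-86)))/(-20411) = 37922*(1/6091) + (3/(-2 + 7396 + 6450))*(-1/20411) = 37922/6091 + (3/13844)*(-1/20411) = 37922/6091 - 3/282569884 = 10715615122775/1721133163444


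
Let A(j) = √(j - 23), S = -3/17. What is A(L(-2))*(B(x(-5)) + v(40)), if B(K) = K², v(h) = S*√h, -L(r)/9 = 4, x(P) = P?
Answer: I*√59*(425 - 6*√10)/17 ≈ 183.46*I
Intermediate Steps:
L(r) = -36 (L(r) = -9*4 = -36)
S = -3/17 (S = -3*1/17 = -3/17 ≈ -0.17647)
v(h) = -3*√h/17
A(j) = √(-23 + j)
A(L(-2))*(B(x(-5)) + v(40)) = √(-23 - 36)*((-5)² - 6*√10/17) = √(-59)*(25 - 6*√10/17) = (I*√59)*(25 - 6*√10/17) = I*√59*(25 - 6*√10/17)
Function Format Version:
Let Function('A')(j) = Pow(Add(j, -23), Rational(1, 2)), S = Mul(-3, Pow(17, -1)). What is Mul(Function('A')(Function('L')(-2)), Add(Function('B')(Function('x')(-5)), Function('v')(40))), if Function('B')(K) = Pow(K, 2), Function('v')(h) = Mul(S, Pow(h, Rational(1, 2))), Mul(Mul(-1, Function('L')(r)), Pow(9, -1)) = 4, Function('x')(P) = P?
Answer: Mul(Rational(1, 17), I, Pow(59, Rational(1, 2)), Add(425, Mul(-6, Pow(10, Rational(1, 2))))) ≈ Mul(183.46, I)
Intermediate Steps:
Function('L')(r) = -36 (Function('L')(r) = Mul(-9, 4) = -36)
S = Rational(-3, 17) (S = Mul(-3, Rational(1, 17)) = Rational(-3, 17) ≈ -0.17647)
Function('v')(h) = Mul(Rational(-3, 17), Pow(h, Rational(1, 2)))
Function('A')(j) = Pow(Add(-23, j), Rational(1, 2))
Mul(Function('A')(Function('L')(-2)), Add(Function('B')(Function('x')(-5)), Function('v')(40))) = Mul(Pow(Add(-23, -36), Rational(1, 2)), Add(Pow(-5, 2), Mul(Rational(-3, 17), Pow(40, Rational(1, 2))))) = Mul(Pow(-59, Rational(1, 2)), Add(25, Mul(Rational(-3, 17), Mul(2, Pow(10, Rational(1, 2)))))) = Mul(Mul(I, Pow(59, Rational(1, 2))), Add(25, Mul(Rational(-6, 17), Pow(10, Rational(1, 2))))) = Mul(I, Pow(59, Rational(1, 2)), Add(25, Mul(Rational(-6, 17), Pow(10, Rational(1, 2)))))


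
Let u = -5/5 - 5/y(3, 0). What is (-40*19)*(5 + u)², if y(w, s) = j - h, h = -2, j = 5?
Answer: -402040/49 ≈ -8204.9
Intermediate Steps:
y(w, s) = 7 (y(w, s) = 5 - 1*(-2) = 5 + 2 = 7)
u = -12/7 (u = -5/5 - 5/7 = -5*⅕ - 5*⅐ = -1 - 5/7 = -12/7 ≈ -1.7143)
(-40*19)*(5 + u)² = (-40*19)*(5 - 12/7)² = -760*(23/7)² = -760*529/49 = -402040/49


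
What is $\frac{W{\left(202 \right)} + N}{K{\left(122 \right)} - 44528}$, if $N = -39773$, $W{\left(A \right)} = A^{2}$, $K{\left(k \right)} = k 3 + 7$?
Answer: $- \frac{1031}{44155} \approx -0.02335$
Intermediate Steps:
$K{\left(k \right)} = 7 + 3 k$ ($K{\left(k \right)} = 3 k + 7 = 7 + 3 k$)
$\frac{W{\left(202 \right)} + N}{K{\left(122 \right)} - 44528} = \frac{202^{2} - 39773}{\left(7 + 3 \cdot 122\right) - 44528} = \frac{40804 - 39773}{\left(7 + 366\right) - 44528} = \frac{1031}{373 - 44528} = \frac{1031}{-44155} = 1031 \left(- \frac{1}{44155}\right) = - \frac{1031}{44155}$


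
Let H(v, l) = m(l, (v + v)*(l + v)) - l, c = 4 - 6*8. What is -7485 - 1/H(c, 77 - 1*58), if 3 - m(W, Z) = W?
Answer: -261974/35 ≈ -7485.0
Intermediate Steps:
c = -44 (c = 4 - 48 = -44)
m(W, Z) = 3 - W
H(v, l) = 3 - 2*l (H(v, l) = (3 - l) - l = 3 - 2*l)
-7485 - 1/H(c, 77 - 1*58) = -7485 - 1/(3 - 2*(77 - 1*58)) = -7485 - 1/(3 - 2*(77 - 58)) = -7485 - 1/(3 - 2*19) = -7485 - 1/(3 - 38) = -7485 - 1/(-35) = -7485 - 1*(-1/35) = -7485 + 1/35 = -261974/35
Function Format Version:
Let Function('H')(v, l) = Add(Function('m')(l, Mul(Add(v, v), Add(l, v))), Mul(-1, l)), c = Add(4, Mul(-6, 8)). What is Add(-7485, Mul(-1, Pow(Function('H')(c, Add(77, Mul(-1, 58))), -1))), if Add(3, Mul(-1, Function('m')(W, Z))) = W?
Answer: Rational(-261974, 35) ≈ -7485.0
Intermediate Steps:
c = -44 (c = Add(4, -48) = -44)
Function('m')(W, Z) = Add(3, Mul(-1, W))
Function('H')(v, l) = Add(3, Mul(-2, l)) (Function('H')(v, l) = Add(Add(3, Mul(-1, l)), Mul(-1, l)) = Add(3, Mul(-2, l)))
Add(-7485, Mul(-1, Pow(Function('H')(c, Add(77, Mul(-1, 58))), -1))) = Add(-7485, Mul(-1, Pow(Add(3, Mul(-2, Add(77, Mul(-1, 58)))), -1))) = Add(-7485, Mul(-1, Pow(Add(3, Mul(-2, Add(77, -58))), -1))) = Add(-7485, Mul(-1, Pow(Add(3, Mul(-2, 19)), -1))) = Add(-7485, Mul(-1, Pow(Add(3, -38), -1))) = Add(-7485, Mul(-1, Pow(-35, -1))) = Add(-7485, Mul(-1, Rational(-1, 35))) = Add(-7485, Rational(1, 35)) = Rational(-261974, 35)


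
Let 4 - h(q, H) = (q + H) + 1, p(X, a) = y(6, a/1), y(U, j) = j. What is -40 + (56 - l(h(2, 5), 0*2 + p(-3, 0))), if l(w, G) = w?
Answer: 20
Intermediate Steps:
p(X, a) = a (p(X, a) = a/1 = a*1 = a)
h(q, H) = 3 - H - q (h(q, H) = 4 - ((q + H) + 1) = 4 - ((H + q) + 1) = 4 - (1 + H + q) = 4 + (-1 - H - q) = 3 - H - q)
-40 + (56 - l(h(2, 5), 0*2 + p(-3, 0))) = -40 + (56 - (3 - 1*5 - 1*2)) = -40 + (56 - (3 - 5 - 2)) = -40 + (56 - 1*(-4)) = -40 + (56 + 4) = -40 + 60 = 20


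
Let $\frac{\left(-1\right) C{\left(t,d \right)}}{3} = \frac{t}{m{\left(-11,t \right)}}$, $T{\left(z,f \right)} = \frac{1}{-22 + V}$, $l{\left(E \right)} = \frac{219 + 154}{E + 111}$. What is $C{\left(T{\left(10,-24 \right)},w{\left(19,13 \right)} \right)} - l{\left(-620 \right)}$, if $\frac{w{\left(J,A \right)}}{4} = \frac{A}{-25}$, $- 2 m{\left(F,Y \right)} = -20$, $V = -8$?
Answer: $\frac{37809}{50900} \approx 0.74281$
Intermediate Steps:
$m{\left(F,Y \right)} = 10$ ($m{\left(F,Y \right)} = \left(- \frac{1}{2}\right) \left(-20\right) = 10$)
$l{\left(E \right)} = \frac{373}{111 + E}$
$w{\left(J,A \right)} = - \frac{4 A}{25}$ ($w{\left(J,A \right)} = 4 \frac{A}{-25} = 4 A \left(- \frac{1}{25}\right) = 4 \left(- \frac{A}{25}\right) = - \frac{4 A}{25}$)
$T{\left(z,f \right)} = - \frac{1}{30}$ ($T{\left(z,f \right)} = \frac{1}{-22 - 8} = \frac{1}{-30} = - \frac{1}{30}$)
$C{\left(t,d \right)} = - \frac{3 t}{10}$ ($C{\left(t,d \right)} = - 3 \frac{t}{10} = - \frac{3 t}{10}$)
$C{\left(T{\left(10,-24 \right)},w{\left(19,13 \right)} \right)} - l{\left(-620 \right)} = \left(- \frac{3}{10}\right) \left(- \frac{1}{30}\right) - \frac{373}{111 - 620} = \frac{1}{100} - \frac{373}{-509} = \frac{1}{100} - 373 \left(- \frac{1}{509}\right) = \frac{1}{100} - - \frac{373}{509} = \frac{1}{100} + \frac{373}{509} = \frac{37809}{50900}$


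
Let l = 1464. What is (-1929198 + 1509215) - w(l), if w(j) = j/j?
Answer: -419984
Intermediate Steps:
w(j) = 1
(-1929198 + 1509215) - w(l) = (-1929198 + 1509215) - 1*1 = -419983 - 1 = -419984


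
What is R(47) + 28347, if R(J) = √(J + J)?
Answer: 28347 + √94 ≈ 28357.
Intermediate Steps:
R(J) = √2*√J (R(J) = √(2*J) = √2*√J)
R(47) + 28347 = √2*√47 + 28347 = √94 + 28347 = 28347 + √94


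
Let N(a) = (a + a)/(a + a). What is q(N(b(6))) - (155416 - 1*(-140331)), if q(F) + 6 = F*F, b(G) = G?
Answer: -295752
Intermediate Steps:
N(a) = 1 (N(a) = (2*a)/((2*a)) = (2*a)*(1/(2*a)) = 1)
q(F) = -6 + F² (q(F) = -6 + F*F = -6 + F²)
q(N(b(6))) - (155416 - 1*(-140331)) = (-6 + 1²) - (155416 - 1*(-140331)) = (-6 + 1) - (155416 + 140331) = -5 - 1*295747 = -5 - 295747 = -295752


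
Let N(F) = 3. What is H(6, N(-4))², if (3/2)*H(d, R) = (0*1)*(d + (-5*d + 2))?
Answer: 0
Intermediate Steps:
H(d, R) = 0 (H(d, R) = 2*((0*1)*(d + (-5*d + 2)))/3 = 2*(0*(d + (2 - 5*d)))/3 = 2*(0*(2 - 4*d))/3 = (⅔)*0 = 0)
H(6, N(-4))² = 0² = 0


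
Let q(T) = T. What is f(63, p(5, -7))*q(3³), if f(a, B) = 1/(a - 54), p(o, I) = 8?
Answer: 3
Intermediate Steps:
f(a, B) = 1/(-54 + a)
f(63, p(5, -7))*q(3³) = 3³/(-54 + 63) = 27/9 = (⅑)*27 = 3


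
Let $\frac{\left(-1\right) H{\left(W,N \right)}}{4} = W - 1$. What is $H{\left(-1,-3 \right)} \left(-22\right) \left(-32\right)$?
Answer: $5632$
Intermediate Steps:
$H{\left(W,N \right)} = 4 - 4 W$ ($H{\left(W,N \right)} = - 4 \left(W - 1\right) = - 4 \left(-1 + W\right) = 4 - 4 W$)
$H{\left(-1,-3 \right)} \left(-22\right) \left(-32\right) = \left(4 - -4\right) \left(-22\right) \left(-32\right) = \left(4 + 4\right) \left(-22\right) \left(-32\right) = 8 \left(-22\right) \left(-32\right) = \left(-176\right) \left(-32\right) = 5632$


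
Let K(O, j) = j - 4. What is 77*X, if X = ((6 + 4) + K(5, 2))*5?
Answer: 3080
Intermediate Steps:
K(O, j) = -4 + j
X = 40 (X = ((6 + 4) + (-4 + 2))*5 = (10 - 2)*5 = 8*5 = 40)
77*X = 77*40 = 3080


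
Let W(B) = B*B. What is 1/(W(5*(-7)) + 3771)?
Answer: 1/4996 ≈ 0.00020016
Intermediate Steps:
W(B) = B²
1/(W(5*(-7)) + 3771) = 1/((5*(-7))² + 3771) = 1/((-35)² + 3771) = 1/(1225 + 3771) = 1/4996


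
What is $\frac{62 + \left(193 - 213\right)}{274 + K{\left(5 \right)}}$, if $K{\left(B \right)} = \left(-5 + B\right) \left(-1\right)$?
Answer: $\frac{21}{137} \approx 0.15328$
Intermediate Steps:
$K{\left(B \right)} = 5 - B$
$\frac{62 + \left(193 - 213\right)}{274 + K{\left(5 \right)}} = \frac{62 + \left(193 - 213\right)}{274 + \left(5 - 5\right)} = \frac{62 - 20}{274 + 0} = \frac{42}{274} = 42 \cdot \frac{1}{274} = \frac{21}{137}$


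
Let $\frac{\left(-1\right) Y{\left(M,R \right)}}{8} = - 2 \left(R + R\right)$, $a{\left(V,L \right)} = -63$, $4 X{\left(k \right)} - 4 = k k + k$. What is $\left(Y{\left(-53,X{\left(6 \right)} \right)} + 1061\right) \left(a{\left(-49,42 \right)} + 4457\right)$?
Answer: $6279026$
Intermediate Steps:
$X{\left(k \right)} = 1 + \frac{k}{4} + \frac{k^{2}}{4}$ ($X{\left(k \right)} = 1 + \frac{k k + k}{4} = 1 + \frac{k^{2} + k}{4} = 1 + \frac{k + k^{2}}{4} = 1 + \left(\frac{k}{4} + \frac{k^{2}}{4}\right) = 1 + \frac{k}{4} + \frac{k^{2}}{4}$)
$Y{\left(M,R \right)} = 32 R$ ($Y{\left(M,R \right)} = - 8 \left(- 2 \left(R + R\right)\right) = - 8 \left(- 2 \cdot 2 R\right) = - 8 \left(- 4 R\right) = 32 R$)
$\left(Y{\left(-53,X{\left(6 \right)} \right)} + 1061\right) \left(a{\left(-49,42 \right)} + 4457\right) = \left(32 \left(1 + \frac{1}{4} \cdot 6 + \frac{6^{2}}{4}\right) + 1061\right) \left(-63 + 4457\right) = \left(32 \left(1 + \frac{3}{2} + \frac{1}{4} \cdot 36\right) + 1061\right) 4394 = \left(32 \left(1 + \frac{3}{2} + 9\right) + 1061\right) 4394 = \left(32 \cdot \frac{23}{2} + 1061\right) 4394 = \left(368 + 1061\right) 4394 = 1429 \cdot 4394 = 6279026$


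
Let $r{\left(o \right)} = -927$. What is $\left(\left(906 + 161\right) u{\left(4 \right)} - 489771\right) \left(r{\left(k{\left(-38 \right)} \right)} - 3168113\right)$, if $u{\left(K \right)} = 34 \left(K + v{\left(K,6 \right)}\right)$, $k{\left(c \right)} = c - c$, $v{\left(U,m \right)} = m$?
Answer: $402439558640$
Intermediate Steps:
$k{\left(c \right)} = 0$
$u{\left(K \right)} = 204 + 34 K$ ($u{\left(K \right)} = 34 \left(K + 6\right) = 34 \left(6 + K\right) = 204 + 34 K$)
$\left(\left(906 + 161\right) u{\left(4 \right)} - 489771\right) \left(r{\left(k{\left(-38 \right)} \right)} - 3168113\right) = \left(\left(906 + 161\right) \left(204 + 34 \cdot 4\right) - 489771\right) \left(-927 - 3168113\right) = \left(1067 \left(204 + 136\right) - 489771\right) \left(-3169040\right) = \left(1067 \cdot 340 - 489771\right) \left(-3169040\right) = \left(362780 - 489771\right) \left(-3169040\right) = \left(-126991\right) \left(-3169040\right) = 402439558640$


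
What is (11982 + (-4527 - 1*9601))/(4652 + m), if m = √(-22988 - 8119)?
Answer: -9983192/21672211 + 2146*I*√31107/21672211 ≈ -0.46064 + 0.017464*I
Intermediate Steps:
m = I*√31107 (m = √(-31107) = I*√31107 ≈ 176.37*I)
(11982 + (-4527 - 1*9601))/(4652 + m) = (11982 + (-4527 - 1*9601))/(4652 + I*√31107) = (11982 + (-4527 - 9601))/(4652 + I*√31107) = (11982 - 14128)/(4652 + I*√31107) = -2146/(4652 + I*√31107)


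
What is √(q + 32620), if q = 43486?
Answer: √76106 ≈ 275.87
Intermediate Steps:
√(q + 32620) = √(43486 + 32620) = √76106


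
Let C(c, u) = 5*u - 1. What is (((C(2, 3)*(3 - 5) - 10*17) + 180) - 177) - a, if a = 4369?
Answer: -4564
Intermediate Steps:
C(c, u) = -1 + 5*u
(((C(2, 3)*(3 - 5) - 10*17) + 180) - 177) - a = ((((-1 + 5*3)*(3 - 5) - 10*17) + 180) - 177) - 1*4369 = ((((-1 + 15)*(-2) - 170) + 180) - 177) - 4369 = (((14*(-2) - 170) + 180) - 177) - 4369 = (((-28 - 170) + 180) - 177) - 4369 = ((-198 + 180) - 177) - 4369 = (-18 - 177) - 4369 = -195 - 4369 = -4564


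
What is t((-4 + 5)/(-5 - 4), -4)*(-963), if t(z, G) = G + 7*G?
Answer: 30816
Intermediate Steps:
t(z, G) = 8*G
t((-4 + 5)/(-5 - 4), -4)*(-963) = (8*(-4))*(-963) = -32*(-963) = 30816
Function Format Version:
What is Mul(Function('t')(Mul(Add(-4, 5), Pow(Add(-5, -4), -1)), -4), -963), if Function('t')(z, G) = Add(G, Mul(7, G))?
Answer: 30816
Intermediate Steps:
Function('t')(z, G) = Mul(8, G)
Mul(Function('t')(Mul(Add(-4, 5), Pow(Add(-5, -4), -1)), -4), -963) = Mul(Mul(8, -4), -963) = Mul(-32, -963) = 30816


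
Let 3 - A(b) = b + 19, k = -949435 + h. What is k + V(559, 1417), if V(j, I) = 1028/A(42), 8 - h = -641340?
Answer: -8935037/29 ≈ -3.0810e+5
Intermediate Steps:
h = 641348 (h = 8 - 1*(-641340) = 8 + 641340 = 641348)
k = -308087 (k = -949435 + 641348 = -308087)
A(b) = -16 - b (A(b) = 3 - (b + 19) = 3 - (19 + b) = 3 + (-19 - b) = -16 - b)
V(j, I) = -514/29 (V(j, I) = 1028/(-16 - 1*42) = 1028/(-16 - 42) = 1028/(-58) = 1028*(-1/58) = -514/29)
k + V(559, 1417) = -308087 - 514/29 = -8935037/29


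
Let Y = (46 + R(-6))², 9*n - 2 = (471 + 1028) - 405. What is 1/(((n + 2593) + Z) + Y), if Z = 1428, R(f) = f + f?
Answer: 9/47689 ≈ 0.00018872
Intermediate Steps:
R(f) = 2*f
n = 1096/9 (n = 2/9 + ((471 + 1028) - 405)/9 = 2/9 + (1499 - 405)/9 = 2/9 + (⅑)*1094 = 2/9 + 1094/9 = 1096/9 ≈ 121.78)
Y = 1156 (Y = (46 + 2*(-6))² = (46 - 12)² = 34² = 1156)
1/(((n + 2593) + Z) + Y) = 1/(((1096/9 + 2593) + 1428) + 1156) = 1/((24433/9 + 1428) + 1156) = 1/(37285/9 + 1156) = 1/(47689/9) = 9/47689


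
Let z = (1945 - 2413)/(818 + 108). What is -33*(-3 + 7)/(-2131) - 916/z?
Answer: 451902518/249327 ≈ 1812.5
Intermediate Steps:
z = -234/463 (z = -468/926 = -468*1/926 = -234/463 ≈ -0.50540)
-33*(-3 + 7)/(-2131) - 916/z = -33*(-3 + 7)/(-2131) - 916/(-234/463) = -33*4*(-1/2131) - 916*(-463/234) = -132*(-1/2131) + 212054/117 = 132/2131 + 212054/117 = 451902518/249327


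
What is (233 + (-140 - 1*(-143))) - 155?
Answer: 81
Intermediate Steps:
(233 + (-140 - 1*(-143))) - 155 = (233 + (-140 + 143)) - 155 = (233 + 3) - 155 = 236 - 155 = 81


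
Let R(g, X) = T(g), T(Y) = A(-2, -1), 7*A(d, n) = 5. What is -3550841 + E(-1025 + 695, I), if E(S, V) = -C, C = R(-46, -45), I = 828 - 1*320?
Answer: -24855892/7 ≈ -3.5508e+6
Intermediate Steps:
A(d, n) = 5/7 (A(d, n) = (⅐)*5 = 5/7)
T(Y) = 5/7
R(g, X) = 5/7
I = 508 (I = 828 - 320 = 508)
C = 5/7 ≈ 0.71429
E(S, V) = -5/7 (E(S, V) = -1*5/7 = -5/7)
-3550841 + E(-1025 + 695, I) = -3550841 - 5/7 = -24855892/7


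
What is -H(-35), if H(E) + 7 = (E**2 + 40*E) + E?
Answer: 217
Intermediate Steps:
H(E) = -7 + E**2 + 41*E (H(E) = -7 + ((E**2 + 40*E) + E) = -7 + (E**2 + 41*E) = -7 + E**2 + 41*E)
-H(-35) = -(-7 + (-35)**2 + 41*(-35)) = -(-7 + 1225 - 1435) = -1*(-217) = 217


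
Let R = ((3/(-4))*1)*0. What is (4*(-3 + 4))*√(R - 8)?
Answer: 8*I*√2 ≈ 11.314*I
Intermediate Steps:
R = 0 (R = ((3*(-¼))*1)*0 = -¾*1*0 = -¾*0 = 0)
(4*(-3 + 4))*√(R - 8) = (4*(-3 + 4))*√(0 - 8) = (4*1)*√(-8) = 4*(2*I*√2) = 8*I*√2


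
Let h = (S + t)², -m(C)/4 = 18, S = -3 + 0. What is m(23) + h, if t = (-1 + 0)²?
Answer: -68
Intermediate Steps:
S = -3
m(C) = -72 (m(C) = -4*18 = -72)
t = 1 (t = (-1)² = 1)
h = 4 (h = (-3 + 1)² = (-2)² = 4)
m(23) + h = -72 + 4 = -68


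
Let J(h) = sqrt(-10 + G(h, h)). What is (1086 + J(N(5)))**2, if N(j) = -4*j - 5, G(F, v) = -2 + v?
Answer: (1086 + I*sqrt(37))**2 ≈ 1.1794e+6 + 1.321e+4*I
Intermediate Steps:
N(j) = -5 - 4*j
J(h) = sqrt(-12 + h) (J(h) = sqrt(-10 + (-2 + h)) = sqrt(-12 + h))
(1086 + J(N(5)))**2 = (1086 + sqrt(-12 + (-5 - 4*5)))**2 = (1086 + sqrt(-12 + (-5 - 20)))**2 = (1086 + sqrt(-12 - 25))**2 = (1086 + sqrt(-37))**2 = (1086 + I*sqrt(37))**2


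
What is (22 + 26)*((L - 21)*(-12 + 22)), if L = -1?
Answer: -10560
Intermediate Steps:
(22 + 26)*((L - 21)*(-12 + 22)) = (22 + 26)*((-1 - 21)*(-12 + 22)) = 48*(-22*10) = 48*(-220) = -10560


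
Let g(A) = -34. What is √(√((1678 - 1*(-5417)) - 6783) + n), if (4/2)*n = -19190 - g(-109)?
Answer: √(-9578 + 2*√78) ≈ 97.777*I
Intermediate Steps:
n = -9578 (n = (-19190 - 1*(-34))/2 = (-19190 + 34)/2 = (½)*(-19156) = -9578)
√(√((1678 - 1*(-5417)) - 6783) + n) = √(√((1678 - 1*(-5417)) - 6783) - 9578) = √(√((1678 + 5417) - 6783) - 9578) = √(√(7095 - 6783) - 9578) = √(√312 - 9578) = √(2*√78 - 9578) = √(-9578 + 2*√78)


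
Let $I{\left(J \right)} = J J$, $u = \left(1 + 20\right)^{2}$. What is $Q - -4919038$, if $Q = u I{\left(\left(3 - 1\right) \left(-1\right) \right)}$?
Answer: $4920802$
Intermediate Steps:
$u = 441$ ($u = 21^{2} = 441$)
$I{\left(J \right)} = J^{2}$
$Q = 1764$ ($Q = 441 \left(\left(3 - 1\right) \left(-1\right)\right)^{2} = 441 \left(2 \left(-1\right)\right)^{2} = 441 \left(-2\right)^{2} = 441 \cdot 4 = 1764$)
$Q - -4919038 = 1764 - -4919038 = 1764 + 4919038 = 4920802$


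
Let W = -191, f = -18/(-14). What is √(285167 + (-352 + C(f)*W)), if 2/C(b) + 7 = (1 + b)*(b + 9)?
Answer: √186390863153/809 ≈ 533.66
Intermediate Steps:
f = 9/7 (f = -18*(-1/14) = 9/7 ≈ 1.2857)
C(b) = 2/(-7 + (1 + b)*(9 + b)) (C(b) = 2/(-7 + (1 + b)*(b + 9)) = 2/(-7 + (1 + b)*(9 + b)))
√(285167 + (-352 + C(f)*W)) = √(285167 + (-352 + (2/(2 + (9/7)² + 10*(9/7)))*(-191))) = √(285167 + (-352 + (2/(2 + 81/49 + 90/7))*(-191))) = √(285167 + (-352 + (2/(809/49))*(-191))) = √(285167 + (-352 + (2*(49/809))*(-191))) = √(285167 + (-352 + (98/809)*(-191))) = √(285167 + (-352 - 18718/809)) = √(285167 - 303486/809) = √(230396617/809) = √186390863153/809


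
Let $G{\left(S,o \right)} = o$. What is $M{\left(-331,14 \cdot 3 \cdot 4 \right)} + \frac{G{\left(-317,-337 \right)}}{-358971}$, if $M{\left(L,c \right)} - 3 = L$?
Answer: $- \frac{117742151}{358971} \approx -328.0$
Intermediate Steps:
$M{\left(L,c \right)} = 3 + L$
$M{\left(-331,14 \cdot 3 \cdot 4 \right)} + \frac{G{\left(-317,-337 \right)}}{-358971} = \left(3 - 331\right) - \frac{337}{-358971} = -328 - - \frac{337}{358971} = -328 + \frac{337}{358971} = - \frac{117742151}{358971}$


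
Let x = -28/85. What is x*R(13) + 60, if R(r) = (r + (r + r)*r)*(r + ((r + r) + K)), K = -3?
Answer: -348708/85 ≈ -4102.4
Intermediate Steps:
x = -28/85 (x = -28*1/85 = -28/85 ≈ -0.32941)
R(r) = (-3 + 3*r)*(r + 2*r²) (R(r) = (r + (r + r)*r)*(r + ((r + r) - 3)) = (r + (2*r)*r)*(r + (2*r - 3)) = (r + 2*r²)*(r + (-3 + 2*r)) = (r + 2*r²)*(-3 + 3*r) = (-3 + 3*r)*(r + 2*r²))
x*R(13) + 60 = -84*13*(-1 - 1*13 + 2*13²)/85 + 60 = -84*13*(-1 - 13 + 2*169)/85 + 60 = -84*13*(-1 - 13 + 338)/85 + 60 = -84*13*324/85 + 60 = -28/85*12636 + 60 = -353808/85 + 60 = -348708/85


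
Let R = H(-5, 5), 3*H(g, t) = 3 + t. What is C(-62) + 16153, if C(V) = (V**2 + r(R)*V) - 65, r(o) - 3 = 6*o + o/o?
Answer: 18692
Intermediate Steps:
H(g, t) = 1 + t/3 (H(g, t) = (3 + t)/3 = 1 + t/3)
R = 8/3 (R = 1 + (1/3)*5 = 1 + 5/3 = 8/3 ≈ 2.6667)
r(o) = 4 + 6*o (r(o) = 3 + (6*o + o/o) = 3 + (6*o + 1) = 3 + (1 + 6*o) = 4 + 6*o)
C(V) = -65 + V**2 + 20*V (C(V) = (V**2 + (4 + 6*(8/3))*V) - 65 = (V**2 + (4 + 16)*V) - 65 = (V**2 + 20*V) - 65 = -65 + V**2 + 20*V)
C(-62) + 16153 = (-65 + (-62)**2 + 20*(-62)) + 16153 = (-65 + 3844 - 1240) + 16153 = 2539 + 16153 = 18692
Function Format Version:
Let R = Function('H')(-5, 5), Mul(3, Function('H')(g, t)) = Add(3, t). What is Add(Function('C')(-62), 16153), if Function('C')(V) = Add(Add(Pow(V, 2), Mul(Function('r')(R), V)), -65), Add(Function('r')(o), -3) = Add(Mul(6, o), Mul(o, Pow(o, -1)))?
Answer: 18692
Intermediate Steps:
Function('H')(g, t) = Add(1, Mul(Rational(1, 3), t)) (Function('H')(g, t) = Mul(Rational(1, 3), Add(3, t)) = Add(1, Mul(Rational(1, 3), t)))
R = Rational(8, 3) (R = Add(1, Mul(Rational(1, 3), 5)) = Add(1, Rational(5, 3)) = Rational(8, 3) ≈ 2.6667)
Function('r')(o) = Add(4, Mul(6, o)) (Function('r')(o) = Add(3, Add(Mul(6, o), Mul(o, Pow(o, -1)))) = Add(3, Add(Mul(6, o), 1)) = Add(3, Add(1, Mul(6, o))) = Add(4, Mul(6, o)))
Function('C')(V) = Add(-65, Pow(V, 2), Mul(20, V)) (Function('C')(V) = Add(Add(Pow(V, 2), Mul(Add(4, Mul(6, Rational(8, 3))), V)), -65) = Add(Add(Pow(V, 2), Mul(Add(4, 16), V)), -65) = Add(Add(Pow(V, 2), Mul(20, V)), -65) = Add(-65, Pow(V, 2), Mul(20, V)))
Add(Function('C')(-62), 16153) = Add(Add(-65, Pow(-62, 2), Mul(20, -62)), 16153) = Add(Add(-65, 3844, -1240), 16153) = Add(2539, 16153) = 18692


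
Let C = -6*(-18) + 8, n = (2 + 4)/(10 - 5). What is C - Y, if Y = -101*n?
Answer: 1186/5 ≈ 237.20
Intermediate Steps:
n = 6/5 ≈ 1.2000
Y = -606/5 (Y = -101*6/5 = -606/5 ≈ -121.20)
C = 116 (C = 108 + 8 = 116)
C - Y = 116 - 1*(-606/5) = 116 + 606/5 = 1186/5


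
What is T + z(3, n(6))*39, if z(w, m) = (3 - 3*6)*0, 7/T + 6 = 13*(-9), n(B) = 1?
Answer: -7/123 ≈ -0.056911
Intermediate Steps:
T = -7/123 (T = 7/(-6 + 13*(-9)) = 7/(-6 - 117) = 7/(-123) = 7*(-1/123) = -7/123 ≈ -0.056911)
z(w, m) = 0 (z(w, m) = (3 - 18)*0 = -15*0 = 0)
T + z(3, n(6))*39 = -7/123 + 0*39 = -7/123 + 0 = -7/123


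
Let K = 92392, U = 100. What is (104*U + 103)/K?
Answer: 10503/92392 ≈ 0.11368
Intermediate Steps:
(104*U + 103)/K = (104*100 + 103)/92392 = (10400 + 103)*(1/92392) = 10503*(1/92392) = 10503/92392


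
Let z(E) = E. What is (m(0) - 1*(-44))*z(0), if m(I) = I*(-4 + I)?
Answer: 0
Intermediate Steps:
(m(0) - 1*(-44))*z(0) = (0*(-4 + 0) - 1*(-44))*0 = (0*(-4) + 44)*0 = (0 + 44)*0 = 44*0 = 0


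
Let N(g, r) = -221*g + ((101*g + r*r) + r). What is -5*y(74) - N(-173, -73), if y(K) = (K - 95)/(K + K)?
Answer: -3850263/148 ≈ -26015.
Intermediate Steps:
N(g, r) = r + r² - 120*g (N(g, r) = -221*g + ((101*g + r²) + r) = -221*g + ((r² + 101*g) + r) = -221*g + (r + r² + 101*g) = r + r² - 120*g)
y(K) = (-95 + K)/(2*K) (y(K) = (-95 + K)/((2*K)) = (-95 + K)*(1/(2*K)) = (-95 + K)/(2*K))
-5*y(74) - N(-173, -73) = -5*(-95 + 74)/(2*74) - (-73 + (-73)² - 120*(-173)) = -5*(-21)/(2*74) - (-73 + 5329 + 20760) = -5*(-21/148) - 1*26016 = 105/148 - 26016 = -3850263/148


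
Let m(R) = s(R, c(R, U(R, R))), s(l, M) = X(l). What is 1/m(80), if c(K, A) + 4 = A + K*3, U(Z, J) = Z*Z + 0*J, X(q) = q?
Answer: 1/80 ≈ 0.012500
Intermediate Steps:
U(Z, J) = Z² (U(Z, J) = Z² + 0 = Z²)
c(K, A) = -4 + A + 3*K (c(K, A) = -4 + (A + K*3) = -4 + (A + 3*K) = -4 + A + 3*K)
s(l, M) = l
m(R) = R
1/m(80) = 1/80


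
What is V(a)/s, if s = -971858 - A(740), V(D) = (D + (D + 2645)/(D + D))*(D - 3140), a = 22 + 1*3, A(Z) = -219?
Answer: 244216/971639 ≈ 0.25134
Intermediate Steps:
a = 25 (a = 22 + 3 = 25)
V(D) = (-3140 + D)*(D + (2645 + D)/(2*D)) (V(D) = (D + (2645 + D)/((2*D)))*(-3140 + D) = (D + (2645 + D)*(1/(2*D)))*(-3140 + D) = (D + (2645 + D)/(2*D))*(-3140 + D) = (-3140 + D)*(D + (2645 + D)/(2*D)))
s = -971639 (s = -971858 - 1*(-219) = -971858 + 219 = -971639)
V(a)/s = (-495/2 + 25² - 4152650/25 - 6279/2*25)/(-971639) = (-495/2 + 625 - 4152650*1/25 - 156975/2)*(-1/971639) = (-495/2 + 625 - 166106 - 156975/2)*(-1/971639) = -244216*(-1/971639) = 244216/971639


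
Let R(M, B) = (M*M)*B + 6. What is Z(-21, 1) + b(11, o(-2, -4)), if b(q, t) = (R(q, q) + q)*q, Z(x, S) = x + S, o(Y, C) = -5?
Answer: 14808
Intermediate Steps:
Z(x, S) = S + x
R(M, B) = 6 + B*M² (R(M, B) = M²*B + 6 = B*M² + 6 = 6 + B*M²)
b(q, t) = q*(6 + q + q³) (b(q, t) = ((6 + q*q²) + q)*q = ((6 + q³) + q)*q = (6 + q + q³)*q = q*(6 + q + q³))
Z(-21, 1) + b(11, o(-2, -4)) = (1 - 21) + 11*(6 + 11 + 11³) = -20 + 11*(6 + 11 + 1331) = -20 + 11*1348 = -20 + 14828 = 14808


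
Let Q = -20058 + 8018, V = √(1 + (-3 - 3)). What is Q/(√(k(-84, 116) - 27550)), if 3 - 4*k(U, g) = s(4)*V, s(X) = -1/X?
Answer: -48160/√(-440788 + I*√5) ≈ -0.00018399 + 72.539*I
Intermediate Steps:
V = I*√5 (V = √(1 - 6) = √(-5) = I*√5 ≈ 2.2361*I)
k(U, g) = ¾ + I*√5/16 (k(U, g) = ¾ - (-1/4)*I*√5/4 = ¾ - (-1*¼)*I*√5/4 = ¾ - (-1)*I*√5/16 = ¾ + I*√5/16)
Q = -12040
Q/(√(k(-84, 116) - 27550)) = -12040/√((¾ + I*√5/16) - 27550) = -12040/√(-110197/4 + I*√5/16)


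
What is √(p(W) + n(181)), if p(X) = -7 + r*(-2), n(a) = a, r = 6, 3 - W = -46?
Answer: 9*√2 ≈ 12.728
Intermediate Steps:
W = 49 (W = 3 - 1*(-46) = 3 + 46 = 49)
p(X) = -19 (p(X) = -7 + 6*(-2) = -7 - 12 = -19)
√(p(W) + n(181)) = √(-19 + 181) = √162 = 9*√2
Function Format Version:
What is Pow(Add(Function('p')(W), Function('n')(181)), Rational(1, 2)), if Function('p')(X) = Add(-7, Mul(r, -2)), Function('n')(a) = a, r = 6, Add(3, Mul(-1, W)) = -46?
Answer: Mul(9, Pow(2, Rational(1, 2))) ≈ 12.728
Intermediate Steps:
W = 49 (W = Add(3, Mul(-1, -46)) = Add(3, 46) = 49)
Function('p')(X) = -19 (Function('p')(X) = Add(-7, Mul(6, -2)) = Add(-7, -12) = -19)
Pow(Add(Function('p')(W), Function('n')(181)), Rational(1, 2)) = Pow(Add(-19, 181), Rational(1, 2)) = Pow(162, Rational(1, 2)) = Mul(9, Pow(2, Rational(1, 2)))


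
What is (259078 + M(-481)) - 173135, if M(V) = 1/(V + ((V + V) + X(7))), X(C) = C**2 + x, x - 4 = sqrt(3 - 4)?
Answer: 166050554853/1932101 - I/1932101 ≈ 85943.0 - 5.1757e-7*I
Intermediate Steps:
x = 4 + I (x = 4 + sqrt(3 - 4) = 4 + sqrt(-1) = 4 + I ≈ 4.0 + 1.0*I)
X(C) = 4 + I + C**2 (X(C) = C**2 + (4 + I) = 4 + I + C**2)
M(V) = 1/(53 + I + 3*V) (M(V) = 1/(V + ((V + V) + (4 + I + 7**2))) = 1/(V + (2*V + (4 + I + 49))) = 1/(V + (2*V + (53 + I))) = 1/(V + (53 + I + 2*V)) = 1/(53 + I + 3*V))
(259078 + M(-481)) - 173135 = (259078 + 1/(53 + I + 3*(-481))) - 173135 = (259078 + 1/(53 + I - 1443)) - 173135 = (259078 + 1/(-1390 + I)) - 173135 = (259078 + (-1390 - I)/1932101) - 173135 = 85943 + (-1390 - I)/1932101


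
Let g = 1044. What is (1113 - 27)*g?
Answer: 1133784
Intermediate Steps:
(1113 - 27)*g = (1113 - 27)*1044 = 1086*1044 = 1133784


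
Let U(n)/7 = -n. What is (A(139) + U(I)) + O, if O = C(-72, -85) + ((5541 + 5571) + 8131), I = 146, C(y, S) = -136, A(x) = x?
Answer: 18224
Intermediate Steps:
U(n) = -7*n (U(n) = 7*(-n) = -7*n)
O = 19107 (O = -136 + ((5541 + 5571) + 8131) = -136 + (11112 + 8131) = -136 + 19243 = 19107)
(A(139) + U(I)) + O = (139 - 7*146) + 19107 = (139 - 1022) + 19107 = -883 + 19107 = 18224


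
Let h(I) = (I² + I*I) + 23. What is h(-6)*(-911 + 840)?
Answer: -6745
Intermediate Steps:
h(I) = 23 + 2*I² (h(I) = (I² + I²) + 23 = 2*I² + 23 = 23 + 2*I²)
h(-6)*(-911 + 840) = (23 + 2*(-6)²)*(-911 + 840) = (23 + 2*36)*(-71) = (23 + 72)*(-71) = 95*(-71) = -6745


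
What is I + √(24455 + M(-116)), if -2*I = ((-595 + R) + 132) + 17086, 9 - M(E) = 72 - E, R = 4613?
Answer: -10618 + 34*√21 ≈ -10462.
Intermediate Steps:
M(E) = -63 + E (M(E) = 9 - (72 - E) = 9 + (-72 + E) = -63 + E)
I = -10618 (I = -(((-595 + 4613) + 132) + 17086)/2 = -((4018 + 132) + 17086)/2 = -(4150 + 17086)/2 = -½*21236 = -10618)
I + √(24455 + M(-116)) = -10618 + √(24455 + (-63 - 116)) = -10618 + √(24455 - 179) = -10618 + √24276 = -10618 + 34*√21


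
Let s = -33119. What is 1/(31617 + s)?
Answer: -1/1502 ≈ -0.00066578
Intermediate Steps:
1/(31617 + s) = 1/(31617 - 33119) = 1/(-1502) = -1/1502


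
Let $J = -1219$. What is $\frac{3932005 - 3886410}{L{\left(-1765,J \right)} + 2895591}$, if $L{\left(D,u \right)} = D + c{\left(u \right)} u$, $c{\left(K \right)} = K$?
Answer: $\frac{45595}{4379787} \approx 0.01041$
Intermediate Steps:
$L{\left(D,u \right)} = D + u^{2}$ ($L{\left(D,u \right)} = D + u u = D + u^{2}$)
$\frac{3932005 - 3886410}{L{\left(-1765,J \right)} + 2895591} = \frac{3932005 - 3886410}{\left(-1765 + \left(-1219\right)^{2}\right) + 2895591} = \frac{45595}{\left(-1765 + 1485961\right) + 2895591} = \frac{45595}{1484196 + 2895591} = \frac{45595}{4379787}$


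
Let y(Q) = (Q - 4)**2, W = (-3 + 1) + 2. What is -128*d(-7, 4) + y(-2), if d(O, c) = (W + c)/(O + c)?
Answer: 620/3 ≈ 206.67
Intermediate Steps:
W = 0 (W = -2 + 2 = 0)
d(O, c) = c/(O + c) (d(O, c) = (0 + c)/(O + c) = c/(O + c))
y(Q) = (-4 + Q)**2
-128*d(-7, 4) + y(-2) = -512/(-7 + 4) + (-4 - 2)**2 = -512/(-3) + (-6)**2 = -512*(-1)/3 + 36 = -128*(-4/3) + 36 = 512/3 + 36 = 620/3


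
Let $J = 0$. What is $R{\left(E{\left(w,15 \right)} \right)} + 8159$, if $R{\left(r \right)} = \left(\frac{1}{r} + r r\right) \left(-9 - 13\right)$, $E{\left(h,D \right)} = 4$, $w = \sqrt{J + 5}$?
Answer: $\frac{15603}{2} \approx 7801.5$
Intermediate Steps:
$w = \sqrt{5}$ ($w = \sqrt{0 + 5} = \sqrt{5} \approx 2.2361$)
$R{\left(r \right)} = - \frac{22}{r} - 22 r^{2}$ ($R{\left(r \right)} = \left(\frac{1}{r} + r^{2}\right) \left(-22\right) = - \frac{22}{r} - 22 r^{2}$)
$R{\left(E{\left(w,15 \right)} \right)} + 8159 = \frac{22 \left(-1 - 4^{3}\right)}{4} + 8159 = 22 \cdot \frac{1}{4} \left(-1 - 64\right) + 8159 = 22 \cdot \frac{1}{4} \left(-65\right) + 8159 = - \frac{715}{2} + 8159 = \frac{15603}{2}$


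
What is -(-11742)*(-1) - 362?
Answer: -12104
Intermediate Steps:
-(-11742)*(-1) - 362 = -309*38 - 362 = -11742 - 362 = -12104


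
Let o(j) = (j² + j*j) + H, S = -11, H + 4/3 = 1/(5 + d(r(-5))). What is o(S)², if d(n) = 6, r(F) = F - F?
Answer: 63123025/1089 ≈ 57964.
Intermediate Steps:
r(F) = 0
H = -41/33 (H = -4/3 + 1/(5 + 6) = -4/3 + 1/11 = -41/33 ≈ -1.2424)
o(j) = -41/33 + 2*j² (o(j) = (j² + j*j) - 41/33 = (j² + j²) - 41/33 = 2*j² - 41/33 = -41/33 + 2*j²)
o(S)² = (-41/33 + 2*(-11)²)² = (-41/33 + 2*121)² = (-41/33 + 242)² = (7945/33)² = 63123025/1089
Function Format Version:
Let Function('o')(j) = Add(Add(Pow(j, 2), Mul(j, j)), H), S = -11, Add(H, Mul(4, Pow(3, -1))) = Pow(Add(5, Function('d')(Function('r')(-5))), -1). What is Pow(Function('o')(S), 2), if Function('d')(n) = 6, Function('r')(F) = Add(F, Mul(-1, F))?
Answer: Rational(63123025, 1089) ≈ 57964.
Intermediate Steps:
Function('r')(F) = 0
H = Rational(-41, 33) (H = Add(Rational(-4, 3), Pow(Add(5, 6), -1)) = Add(Rational(-4, 3), Pow(11, -1)) = Add(Rational(-4, 3), Rational(1, 11)) = Rational(-41, 33) ≈ -1.2424)
Function('o')(j) = Add(Rational(-41, 33), Mul(2, Pow(j, 2))) (Function('o')(j) = Add(Add(Pow(j, 2), Mul(j, j)), Rational(-41, 33)) = Add(Add(Pow(j, 2), Pow(j, 2)), Rational(-41, 33)) = Add(Mul(2, Pow(j, 2)), Rational(-41, 33)) = Add(Rational(-41, 33), Mul(2, Pow(j, 2))))
Pow(Function('o')(S), 2) = Pow(Add(Rational(-41, 33), Mul(2, Pow(-11, 2))), 2) = Pow(Add(Rational(-41, 33), Mul(2, 121)), 2) = Pow(Add(Rational(-41, 33), 242), 2) = Pow(Rational(7945, 33), 2) = Rational(63123025, 1089)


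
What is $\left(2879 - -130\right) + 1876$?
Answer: $4885$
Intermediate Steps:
$\left(2879 - -130\right) + 1876 = \left(2879 + \left(-20 + 150\right)\right) + 1876 = \left(2879 + 130\right) + 1876 = 3009 + 1876 = 4885$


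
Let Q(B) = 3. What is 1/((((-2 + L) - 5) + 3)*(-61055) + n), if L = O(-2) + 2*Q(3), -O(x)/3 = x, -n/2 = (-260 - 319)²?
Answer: -1/1158922 ≈ -8.6287e-7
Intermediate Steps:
n = -670482 (n = -2*(-260 - 319)² = -2*(-579)² = -2*335241 = -670482)
O(x) = -3*x
L = 12 (L = -3*(-2) + 2*3 = 6 + 6 = 12)
1/((((-2 + L) - 5) + 3)*(-61055) + n) = 1/((((-2 + 12) - 5) + 3)*(-61055) - 670482) = 1/(((10 - 5) + 3)*(-61055) - 670482) = 1/((5 + 3)*(-61055) - 670482) = 1/(8*(-61055) - 670482) = 1/(-488440 - 670482) = 1/(-1158922) = -1/1158922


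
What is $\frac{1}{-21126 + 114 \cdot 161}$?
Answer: $- \frac{1}{2772} \approx -0.00036075$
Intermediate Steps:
$\frac{1}{-21126 + 114 \cdot 161} = \frac{1}{-21126 + 18354} = \frac{1}{-2772} = - \frac{1}{2772}$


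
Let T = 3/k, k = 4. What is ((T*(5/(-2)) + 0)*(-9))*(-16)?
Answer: -270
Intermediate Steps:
T = ¾ (T = 3/4 = 3*(¼) = ¾ ≈ 0.75000)
((T*(5/(-2)) + 0)*(-9))*(-16) = ((3*(5/(-2))/4 + 0)*(-9))*(-16) = ((3*(5*(-½))/4 + 0)*(-9))*(-16) = (((¾)*(-5/2) + 0)*(-9))*(-16) = ((-15/8 + 0)*(-9))*(-16) = -15/8*(-9)*(-16) = (135/8)*(-16) = -270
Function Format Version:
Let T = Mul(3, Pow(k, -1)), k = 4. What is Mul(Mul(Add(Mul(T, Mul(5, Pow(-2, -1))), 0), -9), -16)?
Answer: -270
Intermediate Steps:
T = Rational(3, 4) (T = Mul(3, Pow(4, -1)) = Mul(3, Rational(1, 4)) = Rational(3, 4) ≈ 0.75000)
Mul(Mul(Add(Mul(T, Mul(5, Pow(-2, -1))), 0), -9), -16) = Mul(Mul(Add(Mul(Rational(3, 4), Mul(5, Pow(-2, -1))), 0), -9), -16) = Mul(Mul(Add(Mul(Rational(3, 4), Mul(5, Rational(-1, 2))), 0), -9), -16) = Mul(Mul(Add(Mul(Rational(3, 4), Rational(-5, 2)), 0), -9), -16) = Mul(Mul(Add(Rational(-15, 8), 0), -9), -16) = Mul(Mul(Rational(-15, 8), -9), -16) = Mul(Rational(135, 8), -16) = -270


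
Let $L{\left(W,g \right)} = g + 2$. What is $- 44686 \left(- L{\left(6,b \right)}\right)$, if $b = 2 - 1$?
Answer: $134058$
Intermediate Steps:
$b = 1$ ($b = 2 - 1 = 1$)
$L{\left(W,g \right)} = 2 + g$
$- 44686 \left(- L{\left(6,b \right)}\right) = - 44686 \left(- (2 + 1)\right) = - 44686 \left(\left(-1\right) 3\right) = \left(-44686\right) \left(-3\right) = 134058$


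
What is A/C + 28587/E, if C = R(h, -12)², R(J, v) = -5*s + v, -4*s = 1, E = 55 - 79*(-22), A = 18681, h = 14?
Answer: 588777891/3315257 ≈ 177.60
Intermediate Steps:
E = 1793 (E = 55 + 1738 = 1793)
s = -¼ (s = -¼*1 = -¼ ≈ -0.25000)
R(J, v) = 5/4 + v (R(J, v) = -5*(-¼) + v = 5/4 + v)
C = 1849/16 (C = (5/4 - 12)² = (-43/4)² = 1849/16 ≈ 115.56)
A/C + 28587/E = 18681/(1849/16) + 28587/1793 = 18681*(16/1849) + 28587*(1/1793) = 298896/1849 + 28587/1793 = 588777891/3315257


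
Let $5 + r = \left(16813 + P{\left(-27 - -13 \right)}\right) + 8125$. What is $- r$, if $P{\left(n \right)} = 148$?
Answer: $-25081$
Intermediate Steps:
$r = 25081$ ($r = -5 + \left(\left(16813 + 148\right) + 8125\right) = -5 + \left(16961 + 8125\right) = -5 + 25086 = 25081$)
$- r = \left(-1\right) 25081 = -25081$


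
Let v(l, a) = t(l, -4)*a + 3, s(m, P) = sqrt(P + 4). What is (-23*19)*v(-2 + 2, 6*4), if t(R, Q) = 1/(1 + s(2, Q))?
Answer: -11799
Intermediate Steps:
s(m, P) = sqrt(4 + P)
t(R, Q) = 1/(1 + sqrt(4 + Q))
v(l, a) = 3 + a (v(l, a) = a/(1 + sqrt(4 - 4)) + 3 = a/(1 + sqrt(0)) + 3 = a/(1 + 0) + 3 = a/1 + 3 = 1*a + 3 = a + 3 = 3 + a)
(-23*19)*v(-2 + 2, 6*4) = (-23*19)*(3 + 6*4) = -437*(3 + 24) = -437*27 = -11799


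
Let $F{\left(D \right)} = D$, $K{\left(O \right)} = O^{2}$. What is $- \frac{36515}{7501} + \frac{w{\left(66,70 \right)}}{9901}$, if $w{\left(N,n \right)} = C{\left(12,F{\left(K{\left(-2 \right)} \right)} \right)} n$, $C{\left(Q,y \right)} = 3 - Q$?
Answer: $- \frac{366260645}{74267401} \approx -4.9316$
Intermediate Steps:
$w{\left(N,n \right)} = - 9 n$ ($w{\left(N,n \right)} = \left(3 - 12\right) n = - 9 n$)
$- \frac{36515}{7501} + \frac{w{\left(66,70 \right)}}{9901} = - \frac{36515}{7501} + \frac{\left(-9\right) 70}{9901} = \left(-36515\right) \frac{1}{7501} - \frac{630}{9901} = - \frac{36515}{7501} - \frac{630}{9901} = - \frac{366260645}{74267401}$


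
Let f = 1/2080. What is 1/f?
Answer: 2080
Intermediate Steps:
f = 1/2080 ≈ 0.00048077
1/f = 1/(1/2080) = 2080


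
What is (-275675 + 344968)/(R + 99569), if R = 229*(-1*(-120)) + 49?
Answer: 69293/127098 ≈ 0.54519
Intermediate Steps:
R = 27529 (R = 229*120 + 49 = 27480 + 49 = 27529)
(-275675 + 344968)/(R + 99569) = (-275675 + 344968)/(27529 + 99569) = 69293/127098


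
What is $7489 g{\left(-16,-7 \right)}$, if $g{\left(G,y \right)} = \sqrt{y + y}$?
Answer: $7489 i \sqrt{14} \approx 28021.0 i$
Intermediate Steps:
$g{\left(G,y \right)} = \sqrt{2} \sqrt{y}$ ($g{\left(G,y \right)} = \sqrt{2 y} = \sqrt{2} \sqrt{y}$)
$7489 g{\left(-16,-7 \right)} = 7489 \sqrt{2} \sqrt{-7} = 7489 \sqrt{2} i \sqrt{7} = 7489 i \sqrt{14}$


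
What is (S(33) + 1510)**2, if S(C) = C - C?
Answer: 2280100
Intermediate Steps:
S(C) = 0
(S(33) + 1510)**2 = (0 + 1510)**2 = 1510**2 = 2280100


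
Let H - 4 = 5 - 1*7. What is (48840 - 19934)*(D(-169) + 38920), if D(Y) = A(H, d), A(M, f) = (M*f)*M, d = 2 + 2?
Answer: 1125484016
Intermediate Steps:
d = 4
H = 2 (H = 4 + (5 - 1*7) = 4 + (5 - 7) = 4 - 2 = 2)
A(M, f) = f*M**2
D(Y) = 16 (D(Y) = 4*2**2 = 4*4 = 16)
(48840 - 19934)*(D(-169) + 38920) = (48840 - 19934)*(16 + 38920) = 28906*38936 = 1125484016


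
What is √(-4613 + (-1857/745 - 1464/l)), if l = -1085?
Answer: I*√120593275700870/161665 ≈ 67.927*I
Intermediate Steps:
√(-4613 + (-1857/745 - 1464/l)) = √(-4613 + (-1857/745 - 1464/(-1085))) = √(-4613 + (-1857*1/745 - 1464*(-1/1085))) = √(-4613 + (-1857/745 + 1464/1085)) = √(-4613 - 184833/161665) = √(-745945478/161665) = I*√120593275700870/161665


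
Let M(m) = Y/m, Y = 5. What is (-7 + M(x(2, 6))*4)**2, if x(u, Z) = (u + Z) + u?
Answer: 25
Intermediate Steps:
x(u, Z) = Z + 2*u (x(u, Z) = (Z + u) + u = Z + 2*u)
M(m) = 5/m
(-7 + M(x(2, 6))*4)**2 = (-7 + (5/(6 + 2*2))*4)**2 = (-7 + (5/(6 + 4))*4)**2 = (-7 + (5/10)*4)**2 = (-7 + (5*(1/10))*4)**2 = (-7 + (1/2)*4)**2 = (-7 + 2)**2 = (-5)**2 = 25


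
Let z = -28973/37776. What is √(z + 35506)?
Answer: √3166681057563/9444 ≈ 188.43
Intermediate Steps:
z = -28973/37776 (z = -28973*1/37776 = -28973/37776 ≈ -0.76697)
√(z + 35506) = √(-28973/37776 + 35506) = √(1341245683/37776) = √3166681057563/9444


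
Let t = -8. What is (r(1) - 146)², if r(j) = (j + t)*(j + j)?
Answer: 25600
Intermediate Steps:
r(j) = 2*j*(-8 + j) (r(j) = (j - 8)*(j + j) = (-8 + j)*(2*j) = 2*j*(-8 + j))
(r(1) - 146)² = (2*1*(-8 + 1) - 146)² = (2*1*(-7) - 146)² = (-14 - 146)² = (-160)² = 25600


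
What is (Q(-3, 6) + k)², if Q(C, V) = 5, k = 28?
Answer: 1089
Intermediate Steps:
(Q(-3, 6) + k)² = (5 + 28)² = 33² = 1089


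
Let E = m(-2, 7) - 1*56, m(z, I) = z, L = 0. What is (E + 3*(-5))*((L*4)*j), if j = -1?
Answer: 0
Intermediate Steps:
E = -58 (E = -2 - 1*56 = -2 - 56 = -58)
(E + 3*(-5))*((L*4)*j) = (-58 + 3*(-5))*((0*4)*(-1)) = (-58 - 15)*(0*(-1)) = -73*0 = 0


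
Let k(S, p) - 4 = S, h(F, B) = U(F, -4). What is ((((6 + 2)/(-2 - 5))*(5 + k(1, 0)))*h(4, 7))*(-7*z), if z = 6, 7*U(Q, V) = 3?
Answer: 1440/7 ≈ 205.71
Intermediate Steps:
U(Q, V) = 3/7 (U(Q, V) = (⅐)*3 = 3/7)
h(F, B) = 3/7
k(S, p) = 4 + S
((((6 + 2)/(-2 - 5))*(5 + k(1, 0)))*h(4, 7))*(-7*z) = ((((6 + 2)/(-2 - 5))*(5 + (4 + 1)))*(3/7))*(-7*6) = (((8/(-7))*(5 + 5))*(3/7))*(-42) = (((8*(-⅐))*10)*(3/7))*(-42) = (-8/7*10*(3/7))*(-42) = -80/7*3/7*(-42) = -240/49*(-42) = 1440/7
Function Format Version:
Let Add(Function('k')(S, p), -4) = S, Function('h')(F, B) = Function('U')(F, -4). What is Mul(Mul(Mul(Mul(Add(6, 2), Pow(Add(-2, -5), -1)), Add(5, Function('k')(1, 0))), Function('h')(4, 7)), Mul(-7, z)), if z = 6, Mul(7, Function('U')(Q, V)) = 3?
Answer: Rational(1440, 7) ≈ 205.71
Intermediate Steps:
Function('U')(Q, V) = Rational(3, 7) (Function('U')(Q, V) = Mul(Rational(1, 7), 3) = Rational(3, 7))
Function('h')(F, B) = Rational(3, 7)
Function('k')(S, p) = Add(4, S)
Mul(Mul(Mul(Mul(Add(6, 2), Pow(Add(-2, -5), -1)), Add(5, Function('k')(1, 0))), Function('h')(4, 7)), Mul(-7, z)) = Mul(Mul(Mul(Mul(Add(6, 2), Pow(Add(-2, -5), -1)), Add(5, Add(4, 1))), Rational(3, 7)), Mul(-7, 6)) = Mul(Mul(Mul(Mul(8, Pow(-7, -1)), Add(5, 5)), Rational(3, 7)), -42) = Mul(Mul(Mul(Mul(8, Rational(-1, 7)), 10), Rational(3, 7)), -42) = Mul(Mul(Mul(Rational(-8, 7), 10), Rational(3, 7)), -42) = Mul(Mul(Rational(-80, 7), Rational(3, 7)), -42) = Mul(Rational(-240, 49), -42) = Rational(1440, 7)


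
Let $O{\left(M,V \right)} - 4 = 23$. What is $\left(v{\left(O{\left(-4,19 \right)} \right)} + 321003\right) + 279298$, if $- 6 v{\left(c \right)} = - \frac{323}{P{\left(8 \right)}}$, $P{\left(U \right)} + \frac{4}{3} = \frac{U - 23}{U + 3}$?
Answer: $\frac{106850025}{178} \approx 6.0028 \cdot 10^{5}$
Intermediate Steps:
$O{\left(M,V \right)} = 27$ ($O{\left(M,V \right)} = 4 + 23 = 27$)
$P{\left(U \right)} = - \frac{4}{3} + \frac{-23 + U}{3 + U}$ ($P{\left(U \right)} = - \frac{4}{3} + \frac{U - 23}{U + 3} = - \frac{4}{3} + \frac{-23 + U}{3 + U}$)
$v{\left(c \right)} = - \frac{3553}{178}$ ($v{\left(c \right)} = - \frac{\left(-323\right) \frac{1}{\frac{1}{3} \frac{1}{3 + 8} \left(-81 - 8\right)}}{6} = - \frac{\left(-323\right) \frac{1}{\frac{1}{3} \cdot \frac{1}{11} \left(-81 - 8\right)}}{6} = - \frac{\left(-323\right) \frac{1}{\frac{1}{3} \cdot \frac{1}{11} \left(-89\right)}}{6} = - \frac{\left(-323\right) \frac{1}{- \frac{89}{33}}}{6} = - \frac{\left(-323\right) \left(- \frac{33}{89}\right)}{6} = \left(- \frac{1}{6}\right) \frac{10659}{89} = - \frac{3553}{178}$)
$\left(v{\left(O{\left(-4,19 \right)} \right)} + 321003\right) + 279298 = \left(- \frac{3553}{178} + 321003\right) + 279298 = \frac{57134981}{178} + 279298 = \frac{106850025}{178}$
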